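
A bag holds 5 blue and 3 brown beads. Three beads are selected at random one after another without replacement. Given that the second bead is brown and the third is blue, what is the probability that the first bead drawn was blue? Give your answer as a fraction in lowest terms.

2/3

P(first=blue and the second bead is brown and the third is blue) = (5/8)·(3/7)·(4/6) = 5/28.
P(E) = Σ over first color = 5/28 + 5/56 = 15/56.
By Bayes, P(first=blue | E) = 5/28 / 15/56 = 2/3 ≈ 0.6667.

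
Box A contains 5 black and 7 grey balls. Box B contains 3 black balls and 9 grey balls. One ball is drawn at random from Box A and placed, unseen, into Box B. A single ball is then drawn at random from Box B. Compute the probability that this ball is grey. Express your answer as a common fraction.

115/156

Condition on how many of the transferred balls are grey (from Box A: 7 grey of 12; then Box B has 13 total).
  0 grey: C(7,0)C(5,1)/C(12,1) = 5/12; then P = 9/13
  1 grey: C(7,1)C(5,0)/C(12,1) = 7/12; then P = 10/13
P(grey from Box B) = 115/156 ≈ 0.7372.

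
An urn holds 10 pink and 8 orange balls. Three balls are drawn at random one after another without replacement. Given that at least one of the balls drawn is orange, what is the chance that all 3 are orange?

7/87

P(all 3 orange) = C(8,3)/C(18,3) = 7/102; P(at least one orange) = 1 − C(10,3)/C(18,3) = 29/34.
Since 'all 3 orange' ⊆ 'at least one orange', P(all 3 | at least one) = 7/102 / 29/34 = 7/87 ≈ 0.0805.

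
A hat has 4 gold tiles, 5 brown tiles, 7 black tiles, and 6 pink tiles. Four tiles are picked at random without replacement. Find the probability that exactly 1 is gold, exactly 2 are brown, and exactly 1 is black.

8/209

Unordered draws without replacement: count favorable combinations over C(22,4).
Favorable = C(4,1) · C(5,2) · C(7,1) · C(6,0) = 280; total = C(22,4) = 7315.
P = 280/7315 = 8/209 ≈ 0.0383.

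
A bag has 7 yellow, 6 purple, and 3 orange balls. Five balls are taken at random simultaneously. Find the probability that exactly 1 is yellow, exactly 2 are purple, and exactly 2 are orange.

15/208

Unordered draws without replacement: count favorable combinations over C(16,5).
Favorable = C(7,1) · C(6,2) · C(3,2) = 315; total = C(16,5) = 4368.
P = 315/4368 = 15/208 ≈ 0.0721.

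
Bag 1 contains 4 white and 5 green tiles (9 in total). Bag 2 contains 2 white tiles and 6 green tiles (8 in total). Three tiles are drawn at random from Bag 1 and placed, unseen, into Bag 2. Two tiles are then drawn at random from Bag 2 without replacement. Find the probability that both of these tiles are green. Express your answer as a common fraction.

31/66

Condition on how many of the transferred tiles are green (from Bag 1: 5 green of 9; then Bag 2 has 11 total).
  0 green: C(5,0)C(4,3)/C(9,3) = 1/21; then P = C(6,2)/C(11,2) = 3/11
  1 green: C(5,1)C(4,2)/C(9,3) = 5/14; then P = C(7,2)/C(11,2) = 21/55
  2 green: C(5,2)C(4,1)/C(9,3) = 10/21; then P = C(8,2)/C(11,2) = 28/55
  3 green: C(5,3)C(4,0)/C(9,3) = 5/42; then P = C(9,2)/C(11,2) = 36/55
P(both green) = 31/66 ≈ 0.4697.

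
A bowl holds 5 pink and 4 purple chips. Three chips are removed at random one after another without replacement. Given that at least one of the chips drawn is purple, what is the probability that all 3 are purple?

P(all 3 purple) = C(4,3)/C(9,3) = 1/21; P(at least one purple) = 1 − C(5,3)/C(9,3) = 37/42.
Since 'all 3 purple' ⊆ 'at least one purple', P(all 3 | at least one) = 1/21 / 37/42 = 2/37 ≈ 0.0541.

2/37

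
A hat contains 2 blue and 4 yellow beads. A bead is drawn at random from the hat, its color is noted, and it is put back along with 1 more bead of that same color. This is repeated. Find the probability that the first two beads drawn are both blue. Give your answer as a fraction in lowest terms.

1/7

After a blue draw the hat holds 3 blue out of 7.
P = (2/6)·(3/7) = 1/7 ≈ 0.1429.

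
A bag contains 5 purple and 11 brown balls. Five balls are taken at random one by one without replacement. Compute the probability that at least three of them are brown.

627/728

Sum the hypergeometric tail for j = 3,…,5 brown balls.
Favorable = C(11,3)·C(5,2) + C(11,4)·C(5,1) + C(11,5)·C(5,0) = 3762; total = C(16,5) = 4368.
P = 3762/4368 = 627/728 ≈ 0.8613.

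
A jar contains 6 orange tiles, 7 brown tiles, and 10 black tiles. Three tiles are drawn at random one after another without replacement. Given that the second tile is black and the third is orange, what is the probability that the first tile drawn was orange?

P(first=orange and the second tile is black and the third is orange) = (6/23)·(10/22)·(5/21) = 50/1771.
P(E) = Σ over first color = 50/1771 + 10/253 + 90/1771 = 30/253.
By Bayes, P(first=orange | E) = 50/1771 / 30/253 = 5/21 ≈ 0.2381.

5/21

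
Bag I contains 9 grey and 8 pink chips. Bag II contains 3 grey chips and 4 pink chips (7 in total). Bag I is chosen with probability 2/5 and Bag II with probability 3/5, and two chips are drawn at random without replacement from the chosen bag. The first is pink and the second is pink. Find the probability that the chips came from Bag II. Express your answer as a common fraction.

P(E | Bag I) = 7/34; P(E | Bag II) = 2/7.
P(E) = 2/5·7/34 + 3/5·2/7 = 151/595.
By Bayes' rule, P(Bag II | E) = 6/35 / 151/595 = 102/151 ≈ 0.6755.

102/151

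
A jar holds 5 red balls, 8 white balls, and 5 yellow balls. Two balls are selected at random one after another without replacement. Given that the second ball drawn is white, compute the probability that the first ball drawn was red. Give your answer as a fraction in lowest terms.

P(first=red and the second ball drawn is white) = (5/18)·(8/17) = 20/153.
P(the second ball drawn is white) = Σ over first color = 20/153 + 28/153 + 20/153 = 4/9.
By Bayes, P(first=red | the second ball drawn is white) = 20/153 / 4/9 = 5/17 ≈ 0.2941.

5/17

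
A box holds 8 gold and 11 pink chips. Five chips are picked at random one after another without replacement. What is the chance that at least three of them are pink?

Sum the hypergeometric tail for j = 3,…,5 pink chips.
Favorable = C(11,3)·C(8,2) + C(11,4)·C(8,1) + C(11,5)·C(8,0) = 7722; total = C(19,5) = 11628.
P = 7722/11628 = 429/646 ≈ 0.6641.

429/646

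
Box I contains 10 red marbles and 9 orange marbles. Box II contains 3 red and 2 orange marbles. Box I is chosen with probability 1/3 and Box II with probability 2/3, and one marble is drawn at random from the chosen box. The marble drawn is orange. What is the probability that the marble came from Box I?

P(orange | Box I) = 9/19; P(orange | Box II) = 2/5.
P(orange) = 1/3·9/19 + 2/3·2/5 = 121/285.
By Bayes' rule, P(Box I | orange) = 3/19 / 121/285 = 45/121 ≈ 0.3719.

45/121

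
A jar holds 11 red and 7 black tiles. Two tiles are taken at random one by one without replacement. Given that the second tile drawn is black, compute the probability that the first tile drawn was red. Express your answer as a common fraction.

P(first=red and the second tile drawn is black) = (11/18)·(7/17) = 77/306.
P(the second tile drawn is black) = Σ over first color = 77/306 + 7/51 = 7/18.
By Bayes, P(first=red | the second tile drawn is black) = 77/306 / 7/18 = 11/17 ≈ 0.6471.

11/17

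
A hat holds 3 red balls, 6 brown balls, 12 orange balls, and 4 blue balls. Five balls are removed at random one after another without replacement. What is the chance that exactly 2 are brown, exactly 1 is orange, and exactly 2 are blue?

Unordered draws without replacement: count favorable combinations over C(25,5).
Favorable = C(3,0) · C(6,2) · C(12,1) · C(4,2) = 1080; total = C(25,5) = 53130.
P = 1080/53130 = 36/1771 ≈ 0.0203.

36/1771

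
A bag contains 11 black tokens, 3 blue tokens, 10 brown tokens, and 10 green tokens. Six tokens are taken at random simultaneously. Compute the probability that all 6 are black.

21/61132

Unordered draws without replacement: count favorable combinations over C(34,6).
Favorable = C(11,6) · C(3,0) · C(10,0) · C(10,0) = 462; total = C(34,6) = 1344904.
P = 462/1344904 = 21/61132 ≈ 0.0003.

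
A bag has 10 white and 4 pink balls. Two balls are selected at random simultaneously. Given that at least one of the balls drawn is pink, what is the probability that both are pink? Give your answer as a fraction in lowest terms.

3/23

P(both pink) = C(4,2)/C(14,2) = 6/91; P(at least one pink) = 1 − C(10,2)/C(14,2) = 46/91.
Since 'both pink' ⊆ 'at least one pink', P(both | at least one) = 6/91 / 46/91 = 3/23 ≈ 0.1304.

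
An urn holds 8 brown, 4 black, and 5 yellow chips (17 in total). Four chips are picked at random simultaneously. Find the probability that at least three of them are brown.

Sum the hypergeometric tail for j = 3,…,4 brown chips.
Favorable = C(8,3)·C(9,1) + C(8,4)·C(9,0) = 574; total = C(17,4) = 2380.
P = 574/2380 = 41/170 ≈ 0.2412.

41/170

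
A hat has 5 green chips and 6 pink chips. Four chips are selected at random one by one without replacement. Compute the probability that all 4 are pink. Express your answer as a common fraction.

Multiply the conditional probability of each draw in order, without replacement, so each draw removes one from its color and from the total.
P = (6/11) · (5/10) · (4/9) · (3/8) = 1/22 ≈ 0.0455.

1/22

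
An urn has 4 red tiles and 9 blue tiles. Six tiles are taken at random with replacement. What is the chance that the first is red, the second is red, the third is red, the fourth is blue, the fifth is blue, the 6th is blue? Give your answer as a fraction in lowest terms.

46656/4826809

Multiply the conditional probability of each draw in order, with replacement (the composition resets each draw).
P = (4/13) · (4/13) · (4/13) · (9/13) · (9/13) · (9/13) = 46656/4826809 ≈ 0.0097.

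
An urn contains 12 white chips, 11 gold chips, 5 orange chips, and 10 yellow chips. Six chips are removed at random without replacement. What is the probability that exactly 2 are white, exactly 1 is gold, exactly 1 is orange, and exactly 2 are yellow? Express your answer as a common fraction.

Unordered draws without replacement: count favorable combinations over C(38,6).
Favorable = C(12,2) · C(11,1) · C(5,1) · C(10,2) = 163350; total = C(38,6) = 2760681.
P = 163350/2760681 = 4950/83657 ≈ 0.0592.

4950/83657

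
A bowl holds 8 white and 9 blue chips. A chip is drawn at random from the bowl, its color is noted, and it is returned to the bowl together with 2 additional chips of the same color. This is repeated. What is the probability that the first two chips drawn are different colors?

144/323

Either white then blue, or blue then white; after the first draw the total is 19.
P = (8/17)·(9/19) + (9/17)·(8/19) = 144/323 ≈ 0.4458.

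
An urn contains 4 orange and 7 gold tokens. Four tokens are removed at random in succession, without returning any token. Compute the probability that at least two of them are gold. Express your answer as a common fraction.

301/330

Sum the hypergeometric tail for j = 2,…,4 gold tokens.
Favorable = C(7,2)·C(4,2) + C(7,3)·C(4,1) + C(7,4)·C(4,0) = 301; total = C(11,4) = 330.
P = 301/330 = 301/330 ≈ 0.9121.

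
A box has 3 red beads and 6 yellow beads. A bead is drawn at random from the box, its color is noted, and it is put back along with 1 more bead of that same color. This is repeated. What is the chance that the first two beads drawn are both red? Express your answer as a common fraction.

After a red draw the box holds 4 red out of 10.
P = (3/9)·(4/10) = 2/15 ≈ 0.1333.

2/15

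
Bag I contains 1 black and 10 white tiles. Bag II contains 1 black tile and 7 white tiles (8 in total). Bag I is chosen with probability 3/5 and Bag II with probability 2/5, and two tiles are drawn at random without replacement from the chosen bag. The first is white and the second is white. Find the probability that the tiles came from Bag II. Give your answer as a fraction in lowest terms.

P(E | Bag I) = 9/11; P(E | Bag II) = 3/4.
P(E) = 3/5·9/11 + 2/5·3/4 = 87/110.
By Bayes' rule, P(Bag II | E) = 3/10 / 87/110 = 11/29 ≈ 0.3793.

11/29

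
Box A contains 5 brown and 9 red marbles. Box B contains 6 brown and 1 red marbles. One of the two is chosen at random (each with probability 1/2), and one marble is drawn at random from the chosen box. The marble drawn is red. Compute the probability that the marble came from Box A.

9/11

P(red | Box A) = 9/14; P(red | Box B) = 1/7.
P(red) = 1/2·9/14 + 1/2·1/7 = 11/28.
By Bayes' rule, P(Box A | red) = 9/28 / 11/28 = 9/11 ≈ 0.8182.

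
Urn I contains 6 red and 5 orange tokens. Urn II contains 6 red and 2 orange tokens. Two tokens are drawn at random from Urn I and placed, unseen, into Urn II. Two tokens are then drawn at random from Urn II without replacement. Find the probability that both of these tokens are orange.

Condition on how many of the transferred tokens are orange (from Urn I: 5 orange of 11; then Urn II has 10 total).
  0 orange: C(5,0)C(6,2)/C(11,2) = 3/11; then P = C(2,2)/C(10,2) = 1/45
  1 orange: C(5,1)C(6,1)/C(11,2) = 6/11; then P = C(3,2)/C(10,2) = 1/15
  2 orange: C(5,2)C(6,0)/C(11,2) = 2/11; then P = C(4,2)/C(10,2) = 2/15
P(both orange) = 1/15 ≈ 0.0667.

1/15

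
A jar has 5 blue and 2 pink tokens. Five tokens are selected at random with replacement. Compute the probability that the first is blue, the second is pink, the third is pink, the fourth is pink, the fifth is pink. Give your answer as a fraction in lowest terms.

80/16807

Multiply the conditional probability of each draw in order, with replacement (the composition resets each draw).
P = (5/7) · (2/7) · (2/7) · (2/7) · (2/7) = 80/16807 ≈ 0.0048.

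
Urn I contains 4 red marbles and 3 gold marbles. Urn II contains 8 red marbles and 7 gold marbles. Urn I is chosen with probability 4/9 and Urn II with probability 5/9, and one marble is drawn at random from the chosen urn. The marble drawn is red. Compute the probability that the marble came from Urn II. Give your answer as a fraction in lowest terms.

P(red | Urn I) = 4/7; P(red | Urn II) = 8/15.
P(red) = 4/9·4/7 + 5/9·8/15 = 104/189.
By Bayes' rule, P(Urn II | red) = 8/27 / 104/189 = 7/13 ≈ 0.5385.

7/13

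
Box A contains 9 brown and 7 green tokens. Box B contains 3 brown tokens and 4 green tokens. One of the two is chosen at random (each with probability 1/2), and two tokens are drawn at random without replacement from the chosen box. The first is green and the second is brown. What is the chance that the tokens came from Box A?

P(E | Box A) = 21/80; P(E | Box B) = 2/7.
P(E) = 1/2·21/80 + 1/2·2/7 = 307/1120.
By Bayes' rule, P(Box A | E) = 21/160 / 307/1120 = 147/307 ≈ 0.4788.

147/307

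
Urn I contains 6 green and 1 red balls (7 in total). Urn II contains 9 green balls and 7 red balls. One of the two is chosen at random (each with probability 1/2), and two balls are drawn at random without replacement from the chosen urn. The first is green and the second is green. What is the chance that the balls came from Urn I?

P(E | Urn I) = 5/7; P(E | Urn II) = 3/10.
P(E) = 1/2·5/7 + 1/2·3/10 = 71/140.
By Bayes' rule, P(Urn I | E) = 5/14 / 71/140 = 50/71 ≈ 0.7042.

50/71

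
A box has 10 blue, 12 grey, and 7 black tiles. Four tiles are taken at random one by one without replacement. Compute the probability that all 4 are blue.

Unordered draws without replacement: count favorable combinations over C(29,4).
Favorable = C(10,4) · C(12,0) · C(7,0) = 210; total = C(29,4) = 23751.
P = 210/23751 = 10/1131 ≈ 0.0088.

10/1131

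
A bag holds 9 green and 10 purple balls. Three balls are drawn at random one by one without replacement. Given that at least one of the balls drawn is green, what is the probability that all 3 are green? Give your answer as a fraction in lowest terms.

28/283

P(all 3 green) = C(9,3)/C(19,3) = 28/323; P(at least one green) = 1 − C(10,3)/C(19,3) = 283/323.
Since 'all 3 green' ⊆ 'at least one green', P(all 3 | at least one) = 28/323 / 283/323 = 28/283 ≈ 0.0989.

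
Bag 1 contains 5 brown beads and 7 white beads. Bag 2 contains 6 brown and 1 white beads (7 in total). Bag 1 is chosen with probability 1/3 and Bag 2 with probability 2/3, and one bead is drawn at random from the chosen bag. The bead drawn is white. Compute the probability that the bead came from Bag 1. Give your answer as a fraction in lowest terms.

49/73

P(white | Bag 1) = 7/12; P(white | Bag 2) = 1/7.
P(white) = 1/3·7/12 + 2/3·1/7 = 73/252.
By Bayes' rule, P(Bag 1 | white) = 7/36 / 73/252 = 49/73 ≈ 0.6712.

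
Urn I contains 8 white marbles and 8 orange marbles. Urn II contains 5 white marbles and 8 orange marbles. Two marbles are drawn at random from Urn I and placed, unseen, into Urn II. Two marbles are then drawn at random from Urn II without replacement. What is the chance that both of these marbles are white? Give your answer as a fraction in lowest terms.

457/3150

Condition on how many of the transferred marbles are white (from Urn I: 8 white of 16; then Urn II has 15 total).
  0 white: C(8,0)C(8,2)/C(16,2) = 7/30; then P = C(5,2)/C(15,2) = 2/21
  1 white: C(8,1)C(8,1)/C(16,2) = 8/15; then P = C(6,2)/C(15,2) = 1/7
  2 white: C(8,2)C(8,0)/C(16,2) = 7/30; then P = C(7,2)/C(15,2) = 1/5
P(both white) = 457/3150 ≈ 0.1451.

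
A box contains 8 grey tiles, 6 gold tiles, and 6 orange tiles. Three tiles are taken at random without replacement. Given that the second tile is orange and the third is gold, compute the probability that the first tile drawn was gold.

5/18

P(first=gold and the second tile is orange and the third is gold) = (6/20)·(6/19)·(5/18) = 1/38.
P(E) = Σ over first color = 4/95 + 1/38 + 1/38 = 9/95.
By Bayes, P(first=gold | E) = 1/38 / 9/95 = 5/18 ≈ 0.2778.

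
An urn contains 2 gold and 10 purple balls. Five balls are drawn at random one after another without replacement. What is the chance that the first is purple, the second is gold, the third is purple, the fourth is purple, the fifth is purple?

7/66

Multiply the conditional probability of each draw in order, without replacement, so each draw removes one from its color and from the total.
P = (10/12) · (2/11) · (9/10) · (8/9) · (7/8) = 7/66 ≈ 0.1061.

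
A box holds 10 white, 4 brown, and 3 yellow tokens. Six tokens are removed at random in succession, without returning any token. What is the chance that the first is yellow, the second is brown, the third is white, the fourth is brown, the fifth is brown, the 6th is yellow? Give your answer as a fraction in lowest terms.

Multiply the conditional probability of each draw in order, without replacement, so each draw removes one from its color and from the total.
P = (3/17) · (4/16) · (10/15) · (3/14) · (2/13) · (2/12) = 1/6188 ≈ 0.0002.

1/6188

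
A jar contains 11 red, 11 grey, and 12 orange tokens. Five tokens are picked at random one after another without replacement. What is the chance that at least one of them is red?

22237/25296

Use the complement: P(at least one red) = 1 − P(no red).
P(none) = C(23,5)/C(34,5) = 33649/278256.
So P = 1 − 33649/278256 = 22237/25296 ≈ 0.8791.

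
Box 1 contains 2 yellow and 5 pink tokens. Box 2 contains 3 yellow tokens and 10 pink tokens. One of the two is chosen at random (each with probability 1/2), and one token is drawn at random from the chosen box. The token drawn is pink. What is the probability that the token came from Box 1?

P(pink | Box 1) = 5/7; P(pink | Box 2) = 10/13.
P(pink) = 1/2·5/7 + 1/2·10/13 = 135/182.
By Bayes' rule, P(Box 1 | pink) = 5/14 / 135/182 = 13/27 ≈ 0.4815.

13/27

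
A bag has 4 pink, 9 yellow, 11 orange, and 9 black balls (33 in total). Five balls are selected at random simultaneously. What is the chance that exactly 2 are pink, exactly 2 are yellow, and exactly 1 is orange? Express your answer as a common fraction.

9/899

Unordered draws without replacement: count favorable combinations over C(33,5).
Favorable = C(4,2) · C(9,2) · C(11,1) · C(9,0) = 2376; total = C(33,5) = 237336.
P = 2376/237336 = 9/899 ≈ 0.0100.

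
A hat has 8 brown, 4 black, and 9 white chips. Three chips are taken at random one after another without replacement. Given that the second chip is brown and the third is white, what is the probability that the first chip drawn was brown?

P(first=brown and the second chip is brown and the third is white) = (8/21)·(7/20)·(9/19) = 6/95.
P(E) = Σ over first color = 6/95 + 24/665 + 48/665 = 6/35.
By Bayes, P(first=brown | E) = 6/95 / 6/35 = 7/19 ≈ 0.3684.

7/19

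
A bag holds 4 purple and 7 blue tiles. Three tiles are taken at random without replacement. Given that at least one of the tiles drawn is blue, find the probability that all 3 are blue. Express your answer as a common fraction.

P(all 3 blue) = C(7,3)/C(11,3) = 7/33; P(at least one blue) = 1 − C(4,3)/C(11,3) = 161/165.
Since 'all 3 blue' ⊆ 'at least one blue', P(all 3 | at least one) = 7/33 / 161/165 = 5/23 ≈ 0.2174.

5/23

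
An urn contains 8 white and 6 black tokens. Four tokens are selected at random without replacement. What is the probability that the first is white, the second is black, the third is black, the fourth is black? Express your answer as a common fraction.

40/1001

Multiply the conditional probability of each draw in order, without replacement, so each draw removes one from its color and from the total.
P = (8/14) · (6/13) · (5/12) · (4/11) = 40/1001 ≈ 0.0400.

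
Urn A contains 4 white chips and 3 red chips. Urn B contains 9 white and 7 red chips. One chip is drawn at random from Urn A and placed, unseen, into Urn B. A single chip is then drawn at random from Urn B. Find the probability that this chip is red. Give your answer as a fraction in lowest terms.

Condition on how many of the transferred chips are red (from Urn A: 3 red of 7; then Urn B has 17 total).
  0 red: C(3,0)C(4,1)/C(7,1) = 4/7; then P = 7/17
  1 red: C(3,1)C(4,0)/C(7,1) = 3/7; then P = 8/17
P(red from Urn B) = 52/119 ≈ 0.4370.

52/119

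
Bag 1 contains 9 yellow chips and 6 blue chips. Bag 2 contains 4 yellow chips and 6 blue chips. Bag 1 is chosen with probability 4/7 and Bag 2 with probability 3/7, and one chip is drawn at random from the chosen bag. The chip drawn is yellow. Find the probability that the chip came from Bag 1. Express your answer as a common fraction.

2/3

P(yellow | Bag 1) = 3/5; P(yellow | Bag 2) = 2/5.
P(yellow) = 4/7·3/5 + 3/7·2/5 = 18/35.
By Bayes' rule, P(Bag 1 | yellow) = 12/35 / 18/35 = 2/3 ≈ 0.6667.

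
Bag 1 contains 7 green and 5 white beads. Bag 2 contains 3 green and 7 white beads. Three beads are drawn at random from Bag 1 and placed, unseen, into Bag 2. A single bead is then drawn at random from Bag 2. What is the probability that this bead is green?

19/52

Condition on how many of the transferred beads are green (from Bag 1: 7 green of 12; then Bag 2 has 13 total).
  0 green: C(7,0)C(5,3)/C(12,3) = 1/22; then P = 3/13
  1 green: C(7,1)C(5,2)/C(12,3) = 7/22; then P = 4/13
  2 green: C(7,2)C(5,1)/C(12,3) = 21/44; then P = 5/13
  3 green: C(7,3)C(5,0)/C(12,3) = 7/44; then P = 6/13
P(green from Bag 2) = 19/52 ≈ 0.3654.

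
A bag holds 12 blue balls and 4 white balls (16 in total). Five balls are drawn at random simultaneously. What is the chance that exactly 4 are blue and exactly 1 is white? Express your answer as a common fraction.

165/364

Unordered draws without replacement: count favorable combinations over C(16,5).
Favorable = C(12,4) · C(4,1) = 1980; total = C(16,5) = 4368.
P = 1980/4368 = 165/364 ≈ 0.4533.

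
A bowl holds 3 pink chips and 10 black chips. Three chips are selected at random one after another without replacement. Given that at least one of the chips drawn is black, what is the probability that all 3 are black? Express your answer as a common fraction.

8/19

P(all 3 black) = C(10,3)/C(13,3) = 60/143; P(at least one black) = 1 − C(3,3)/C(13,3) = 285/286.
Since 'all 3 black' ⊆ 'at least one black', P(all 3 | at least one) = 60/143 / 285/286 = 8/19 ≈ 0.4211.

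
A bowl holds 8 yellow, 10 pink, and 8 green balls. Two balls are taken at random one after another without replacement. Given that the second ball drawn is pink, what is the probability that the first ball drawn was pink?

P(first=pink and the second ball drawn is pink) = (10/26)·(9/25) = 9/65.
P(the second ball drawn is pink) = Σ over first color = 8/65 + 9/65 + 8/65 = 5/13.
By Bayes, P(first=pink | the second ball drawn is pink) = 9/65 / 5/13 = 9/25 ≈ 0.3600.

9/25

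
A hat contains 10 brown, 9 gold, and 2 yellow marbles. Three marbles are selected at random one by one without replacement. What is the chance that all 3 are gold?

6/95

Multiply the conditional probability of each draw in order, without replacement, so each draw removes one from its color and from the total.
P = (9/21) · (8/20) · (7/19) = 6/95 ≈ 0.0632.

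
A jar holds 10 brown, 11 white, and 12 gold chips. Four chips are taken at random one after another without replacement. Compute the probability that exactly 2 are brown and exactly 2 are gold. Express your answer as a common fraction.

9/124

Unordered draws without replacement: count favorable combinations over C(33,4).
Favorable = C(10,2) · C(11,0) · C(12,2) = 2970; total = C(33,4) = 40920.
P = 2970/40920 = 9/124 ≈ 0.0726.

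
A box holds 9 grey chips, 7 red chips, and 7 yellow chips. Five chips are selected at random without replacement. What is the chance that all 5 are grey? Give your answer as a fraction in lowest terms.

18/4807

Unordered draws without replacement: count favorable combinations over C(23,5).
Favorable = C(9,5) · C(7,0) · C(7,0) = 126; total = C(23,5) = 33649.
P = 126/33649 = 18/4807 ≈ 0.0037.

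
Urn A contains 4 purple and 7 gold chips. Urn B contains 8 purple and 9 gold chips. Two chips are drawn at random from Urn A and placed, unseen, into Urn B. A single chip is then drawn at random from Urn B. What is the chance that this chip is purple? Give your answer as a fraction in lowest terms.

96/209

Condition on how many of the transferred chips are purple (from Urn A: 4 purple of 11; then Urn B has 19 total).
  0 purple: C(4,0)C(7,2)/C(11,2) = 21/55; then P = 8/19
  1 purple: C(4,1)C(7,1)/C(11,2) = 28/55; then P = 9/19
  2 purple: C(4,2)C(7,0)/C(11,2) = 6/55; then P = 10/19
P(purple from Urn B) = 96/209 ≈ 0.4593.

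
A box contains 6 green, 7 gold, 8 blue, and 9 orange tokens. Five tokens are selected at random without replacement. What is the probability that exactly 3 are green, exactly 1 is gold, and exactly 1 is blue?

80/10179

Unordered draws without replacement: count favorable combinations over C(30,5).
Favorable = C(6,3) · C(7,1) · C(8,1) · C(9,0) = 1120; total = C(30,5) = 142506.
P = 1120/142506 = 80/10179 ≈ 0.0079.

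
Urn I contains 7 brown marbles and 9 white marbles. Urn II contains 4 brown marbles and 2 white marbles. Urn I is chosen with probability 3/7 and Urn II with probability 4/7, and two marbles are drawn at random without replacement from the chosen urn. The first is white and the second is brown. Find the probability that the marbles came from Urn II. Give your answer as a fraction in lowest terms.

256/445

P(E | Urn I) = 21/80; P(E | Urn II) = 4/15.
P(E) = 3/7·21/80 + 4/7·4/15 = 89/336.
By Bayes' rule, P(Urn II | E) = 16/105 / 89/336 = 256/445 ≈ 0.5753.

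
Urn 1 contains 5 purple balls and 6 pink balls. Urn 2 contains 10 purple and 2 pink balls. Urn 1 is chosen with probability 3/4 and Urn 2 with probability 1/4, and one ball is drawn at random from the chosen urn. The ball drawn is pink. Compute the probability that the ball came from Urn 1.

108/119

P(pink | Urn 1) = 6/11; P(pink | Urn 2) = 1/6.
P(pink) = 3/4·6/11 + 1/4·1/6 = 119/264.
By Bayes' rule, P(Urn 1 | pink) = 9/22 / 119/264 = 108/119 ≈ 0.9076.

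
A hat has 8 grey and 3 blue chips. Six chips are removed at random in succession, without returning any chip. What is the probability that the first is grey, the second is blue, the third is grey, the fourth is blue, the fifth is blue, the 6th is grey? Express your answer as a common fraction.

Multiply the conditional probability of each draw in order, without replacement, so each draw removes one from its color and from the total.
P = (8/11) · (3/10) · (7/9) · (2/8) · (1/7) · (6/6) = 1/165 ≈ 0.0061.

1/165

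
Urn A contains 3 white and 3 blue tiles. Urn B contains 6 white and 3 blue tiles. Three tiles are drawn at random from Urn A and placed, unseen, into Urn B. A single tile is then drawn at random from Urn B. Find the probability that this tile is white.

Condition on how many of the transferred tiles are white (from Urn A: 3 white of 6; then Urn B has 12 total).
  0 white: C(3,0)C(3,3)/C(6,3) = 1/20; then P = 6/12
  1 white: C(3,1)C(3,2)/C(6,3) = 9/20; then P = 7/12
  2 white: C(3,2)C(3,1)/C(6,3) = 9/20; then P = 8/12
  3 white: C(3,3)C(3,0)/C(6,3) = 1/20; then P = 9/12
P(white from Urn B) = 5/8 ≈ 0.6250.

5/8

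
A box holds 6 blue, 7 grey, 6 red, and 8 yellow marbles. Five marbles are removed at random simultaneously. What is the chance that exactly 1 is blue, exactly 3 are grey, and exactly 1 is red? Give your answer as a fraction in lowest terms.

14/897

Unordered draws without replacement: count favorable combinations over C(27,5).
Favorable = C(6,1) · C(7,3) · C(6,1) · C(8,0) = 1260; total = C(27,5) = 80730.
P = 1260/80730 = 14/897 ≈ 0.0156.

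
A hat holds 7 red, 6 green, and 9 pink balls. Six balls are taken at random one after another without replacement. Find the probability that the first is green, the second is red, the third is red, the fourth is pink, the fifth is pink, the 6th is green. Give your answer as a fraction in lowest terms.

6/3553

Multiply the conditional probability of each draw in order, without replacement, so each draw removes one from its color and from the total.
P = (6/22) · (7/21) · (6/20) · (9/19) · (8/18) · (5/17) = 6/3553 ≈ 0.0017.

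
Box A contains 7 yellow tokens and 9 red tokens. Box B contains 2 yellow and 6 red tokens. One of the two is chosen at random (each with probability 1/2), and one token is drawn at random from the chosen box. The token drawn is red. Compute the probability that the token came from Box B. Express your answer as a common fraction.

P(red | Box A) = 9/16; P(red | Box B) = 3/4.
P(red) = 1/2·9/16 + 1/2·3/4 = 21/32.
By Bayes' rule, P(Box B | red) = 3/8 / 21/32 = 4/7 ≈ 0.5714.

4/7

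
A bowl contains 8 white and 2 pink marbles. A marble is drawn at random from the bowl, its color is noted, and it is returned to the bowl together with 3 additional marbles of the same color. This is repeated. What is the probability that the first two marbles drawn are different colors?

Either white then pink, or pink then white; after the first draw the total is 13.
P = (8/10)·(2/13) + (2/10)·(8/13) = 16/65 ≈ 0.2462.

16/65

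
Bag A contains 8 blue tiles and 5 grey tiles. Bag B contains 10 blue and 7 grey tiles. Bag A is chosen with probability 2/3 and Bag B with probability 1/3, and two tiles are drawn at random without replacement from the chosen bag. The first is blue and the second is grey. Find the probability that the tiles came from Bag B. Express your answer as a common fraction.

P(E | Bag A) = 10/39; P(E | Bag B) = 35/136.
P(E) = 2/3·10/39 + 1/3·35/136 = 4085/15912.
By Bayes' rule, P(Bag B | E) = 35/408 / 4085/15912 = 273/817 ≈ 0.3341.

273/817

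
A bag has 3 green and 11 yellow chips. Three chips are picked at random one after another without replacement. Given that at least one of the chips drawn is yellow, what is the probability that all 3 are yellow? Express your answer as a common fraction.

P(all 3 yellow) = C(11,3)/C(14,3) = 165/364; P(at least one yellow) = 1 − C(3,3)/C(14,3) = 363/364.
Since 'all 3 yellow' ⊆ 'at least one yellow', P(all 3 | at least one) = 165/364 / 363/364 = 5/11 ≈ 0.4545.

5/11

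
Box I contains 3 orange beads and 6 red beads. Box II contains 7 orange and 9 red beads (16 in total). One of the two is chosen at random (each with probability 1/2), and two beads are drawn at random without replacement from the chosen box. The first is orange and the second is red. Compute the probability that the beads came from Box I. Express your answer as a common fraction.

P(E | Box I) = 1/4; P(E | Box II) = 21/80.
P(E) = 1/2·1/4 + 1/2·21/80 = 41/160.
By Bayes' rule, P(Box I | E) = 1/8 / 41/160 = 20/41 ≈ 0.4878.

20/41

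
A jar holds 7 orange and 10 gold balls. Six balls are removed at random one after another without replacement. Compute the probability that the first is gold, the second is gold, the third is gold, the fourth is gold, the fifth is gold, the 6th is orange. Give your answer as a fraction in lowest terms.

Multiply the conditional probability of each draw in order, without replacement, so each draw removes one from its color and from the total.
P = (10/17) · (9/16) · (8/15) · (7/14) · (6/13) · (7/12) = 21/884 ≈ 0.0238.

21/884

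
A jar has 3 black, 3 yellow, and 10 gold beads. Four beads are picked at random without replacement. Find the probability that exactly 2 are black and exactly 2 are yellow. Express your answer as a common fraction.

9/1820

Unordered draws without replacement: count favorable combinations over C(16,4).
Favorable = C(3,2) · C(3,2) · C(10,0) = 9; total = C(16,4) = 1820.
P = 9/1820 = 9/1820 ≈ 0.0049.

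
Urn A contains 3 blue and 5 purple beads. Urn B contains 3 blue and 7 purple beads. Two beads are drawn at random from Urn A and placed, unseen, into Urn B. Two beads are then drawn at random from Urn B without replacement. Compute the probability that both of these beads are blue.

Condition on how many of the transferred beads are blue (from Urn A: 3 blue of 8; then Urn B has 12 total).
  0 blue: C(3,0)C(5,2)/C(8,2) = 5/14; then P = C(3,2)/C(12,2) = 1/22
  1 blue: C(3,1)C(5,1)/C(8,2) = 15/28; then P = C(4,2)/C(12,2) = 1/11
  2 blue: C(3,2)C(5,0)/C(8,2) = 3/28; then P = C(5,2)/C(12,2) = 5/33
P(both blue) = 25/308 ≈ 0.0812.

25/308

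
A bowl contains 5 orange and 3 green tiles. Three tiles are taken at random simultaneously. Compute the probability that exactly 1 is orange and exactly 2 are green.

Unordered draws without replacement: count favorable combinations over C(8,3).
Favorable = C(5,1) · C(3,2) = 15; total = C(8,3) = 56.
P = 15/56 = 15/56 ≈ 0.2679.

15/56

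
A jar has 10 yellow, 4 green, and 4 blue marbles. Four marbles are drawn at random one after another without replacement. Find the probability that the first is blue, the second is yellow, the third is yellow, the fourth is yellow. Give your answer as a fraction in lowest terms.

Multiply the conditional probability of each draw in order, without replacement, so each draw removes one from its color and from the total.
P = (4/18) · (10/17) · (9/16) · (8/15) = 2/51 ≈ 0.0392.

2/51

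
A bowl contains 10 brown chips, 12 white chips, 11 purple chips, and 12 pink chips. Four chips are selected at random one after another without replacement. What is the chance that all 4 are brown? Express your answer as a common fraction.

2/1419

Unordered draws without replacement: count favorable combinations over C(45,4).
Favorable = C(10,4) · C(12,0) · C(11,0) · C(12,0) = 210; total = C(45,4) = 148995.
P = 210/148995 = 2/1419 ≈ 0.0014.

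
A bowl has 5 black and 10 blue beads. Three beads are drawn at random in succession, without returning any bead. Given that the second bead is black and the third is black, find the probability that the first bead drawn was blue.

P(first=blue and the second bead is black and the third is black) = (10/15)·(5/14)·(4/13) = 20/273.
P(E) = Σ over first color = 2/91 + 20/273 = 2/21.
By Bayes, P(first=blue | E) = 20/273 / 2/21 = 10/13 ≈ 0.7692.

10/13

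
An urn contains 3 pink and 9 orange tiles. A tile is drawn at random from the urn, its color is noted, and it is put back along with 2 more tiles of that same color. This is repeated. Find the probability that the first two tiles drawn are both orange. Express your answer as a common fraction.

After a orange draw the urn holds 11 orange out of 14.
P = (9/12)·(11/14) = 33/56 ≈ 0.5893.

33/56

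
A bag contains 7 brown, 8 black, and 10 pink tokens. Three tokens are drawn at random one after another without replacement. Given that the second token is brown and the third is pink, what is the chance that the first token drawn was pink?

P(first=pink and the second token is brown and the third is pink) = (10/25)·(7/24)·(9/23) = 21/460.
P(E) = Σ over first color = 7/230 + 14/345 + 21/460 = 7/60.
By Bayes, P(first=pink | E) = 21/460 / 7/60 = 9/23 ≈ 0.3913.

9/23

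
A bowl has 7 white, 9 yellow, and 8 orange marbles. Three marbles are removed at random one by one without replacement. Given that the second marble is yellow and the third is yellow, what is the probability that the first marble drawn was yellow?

P(first=yellow and the second marble is yellow and the third is yellow) = (9/24)·(8/23)·(7/22) = 21/506.
P(E) = Σ over first color = 21/506 + 21/506 + 12/253 = 3/23.
By Bayes, P(first=yellow | E) = 21/506 / 3/23 = 7/22 ≈ 0.3182.

7/22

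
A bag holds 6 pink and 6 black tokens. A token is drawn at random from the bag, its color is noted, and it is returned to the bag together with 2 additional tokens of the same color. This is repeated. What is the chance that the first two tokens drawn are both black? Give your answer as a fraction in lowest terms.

2/7

After a black draw the bag holds 8 black out of 14.
P = (6/12)·(8/14) = 2/7 ≈ 0.2857.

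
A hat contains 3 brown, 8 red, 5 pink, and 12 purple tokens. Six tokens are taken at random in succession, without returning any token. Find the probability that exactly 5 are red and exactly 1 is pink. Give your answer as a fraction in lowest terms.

Unordered draws without replacement: count favorable combinations over C(28,6).
Favorable = C(3,0) · C(8,5) · C(5,1) · C(12,0) = 280; total = C(28,6) = 376740.
P = 280/376740 = 2/2691 ≈ 0.0007.

2/2691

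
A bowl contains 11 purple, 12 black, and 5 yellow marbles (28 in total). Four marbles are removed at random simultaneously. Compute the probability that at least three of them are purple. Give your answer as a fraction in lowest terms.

209/1365

Sum the hypergeometric tail for j = 3,…,4 purple marbles.
Favorable = C(11,3)·C(17,1) + C(11,4)·C(17,0) = 3135; total = C(28,4) = 20475.
P = 3135/20475 = 209/1365 ≈ 0.1531.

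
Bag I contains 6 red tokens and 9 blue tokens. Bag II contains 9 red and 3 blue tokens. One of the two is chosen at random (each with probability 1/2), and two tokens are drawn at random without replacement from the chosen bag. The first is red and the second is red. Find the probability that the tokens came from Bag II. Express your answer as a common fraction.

42/53

P(E | Bag I) = 1/7; P(E | Bag II) = 6/11.
P(E) = 1/2·1/7 + 1/2·6/11 = 53/154.
By Bayes' rule, P(Bag II | E) = 3/11 / 53/154 = 42/53 ≈ 0.7925.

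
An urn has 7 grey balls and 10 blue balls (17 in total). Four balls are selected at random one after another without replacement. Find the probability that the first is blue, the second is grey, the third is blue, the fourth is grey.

9/136

Multiply the conditional probability of each draw in order, without replacement, so each draw removes one from its color and from the total.
P = (10/17) · (7/16) · (9/15) · (6/14) = 9/136 ≈ 0.0662.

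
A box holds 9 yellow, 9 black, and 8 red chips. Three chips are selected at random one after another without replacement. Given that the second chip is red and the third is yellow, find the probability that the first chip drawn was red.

P(first=red and the second chip is red and the third is yellow) = (8/26)·(7/25)·(9/24) = 21/650.
P(E) = Σ over first color = 12/325 + 27/650 + 21/650 = 36/325.
By Bayes, P(first=red | E) = 21/650 / 36/325 = 7/24 ≈ 0.2917.

7/24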